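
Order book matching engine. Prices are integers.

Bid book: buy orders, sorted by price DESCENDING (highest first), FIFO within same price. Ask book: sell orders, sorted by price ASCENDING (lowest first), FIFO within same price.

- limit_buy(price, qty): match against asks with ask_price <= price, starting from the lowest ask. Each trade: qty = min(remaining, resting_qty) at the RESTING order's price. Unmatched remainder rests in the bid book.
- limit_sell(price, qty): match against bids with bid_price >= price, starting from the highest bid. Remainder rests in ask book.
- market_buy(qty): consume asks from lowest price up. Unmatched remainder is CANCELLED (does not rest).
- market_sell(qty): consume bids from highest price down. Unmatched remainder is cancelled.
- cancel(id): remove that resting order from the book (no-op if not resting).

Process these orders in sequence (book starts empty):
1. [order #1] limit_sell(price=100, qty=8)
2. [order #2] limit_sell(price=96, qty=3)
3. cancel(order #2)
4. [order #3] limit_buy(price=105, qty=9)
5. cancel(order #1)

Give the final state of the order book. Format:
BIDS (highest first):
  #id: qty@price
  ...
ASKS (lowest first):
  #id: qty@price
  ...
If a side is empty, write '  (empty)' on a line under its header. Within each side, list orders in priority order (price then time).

After op 1 [order #1] limit_sell(price=100, qty=8): fills=none; bids=[-] asks=[#1:8@100]
After op 2 [order #2] limit_sell(price=96, qty=3): fills=none; bids=[-] asks=[#2:3@96 #1:8@100]
After op 3 cancel(order #2): fills=none; bids=[-] asks=[#1:8@100]
After op 4 [order #3] limit_buy(price=105, qty=9): fills=#3x#1:8@100; bids=[#3:1@105] asks=[-]
After op 5 cancel(order #1): fills=none; bids=[#3:1@105] asks=[-]

Answer: BIDS (highest first):
  #3: 1@105
ASKS (lowest first):
  (empty)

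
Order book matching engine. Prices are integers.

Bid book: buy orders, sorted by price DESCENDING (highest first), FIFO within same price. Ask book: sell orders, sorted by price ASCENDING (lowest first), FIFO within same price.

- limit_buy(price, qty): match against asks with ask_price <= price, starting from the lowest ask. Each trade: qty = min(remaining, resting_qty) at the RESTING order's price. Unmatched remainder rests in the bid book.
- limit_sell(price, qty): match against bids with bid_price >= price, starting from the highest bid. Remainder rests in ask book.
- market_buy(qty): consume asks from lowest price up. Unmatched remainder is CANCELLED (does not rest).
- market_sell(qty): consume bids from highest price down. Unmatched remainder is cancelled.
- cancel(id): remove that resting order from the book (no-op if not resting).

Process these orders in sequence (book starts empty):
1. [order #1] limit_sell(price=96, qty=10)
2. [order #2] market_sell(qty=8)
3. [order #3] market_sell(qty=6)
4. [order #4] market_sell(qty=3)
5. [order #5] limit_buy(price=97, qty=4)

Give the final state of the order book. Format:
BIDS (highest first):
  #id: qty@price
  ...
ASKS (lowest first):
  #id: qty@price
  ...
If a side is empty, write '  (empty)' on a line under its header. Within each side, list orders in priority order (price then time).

Answer: BIDS (highest first):
  (empty)
ASKS (lowest first):
  #1: 6@96

Derivation:
After op 1 [order #1] limit_sell(price=96, qty=10): fills=none; bids=[-] asks=[#1:10@96]
After op 2 [order #2] market_sell(qty=8): fills=none; bids=[-] asks=[#1:10@96]
After op 3 [order #3] market_sell(qty=6): fills=none; bids=[-] asks=[#1:10@96]
After op 4 [order #4] market_sell(qty=3): fills=none; bids=[-] asks=[#1:10@96]
After op 5 [order #5] limit_buy(price=97, qty=4): fills=#5x#1:4@96; bids=[-] asks=[#1:6@96]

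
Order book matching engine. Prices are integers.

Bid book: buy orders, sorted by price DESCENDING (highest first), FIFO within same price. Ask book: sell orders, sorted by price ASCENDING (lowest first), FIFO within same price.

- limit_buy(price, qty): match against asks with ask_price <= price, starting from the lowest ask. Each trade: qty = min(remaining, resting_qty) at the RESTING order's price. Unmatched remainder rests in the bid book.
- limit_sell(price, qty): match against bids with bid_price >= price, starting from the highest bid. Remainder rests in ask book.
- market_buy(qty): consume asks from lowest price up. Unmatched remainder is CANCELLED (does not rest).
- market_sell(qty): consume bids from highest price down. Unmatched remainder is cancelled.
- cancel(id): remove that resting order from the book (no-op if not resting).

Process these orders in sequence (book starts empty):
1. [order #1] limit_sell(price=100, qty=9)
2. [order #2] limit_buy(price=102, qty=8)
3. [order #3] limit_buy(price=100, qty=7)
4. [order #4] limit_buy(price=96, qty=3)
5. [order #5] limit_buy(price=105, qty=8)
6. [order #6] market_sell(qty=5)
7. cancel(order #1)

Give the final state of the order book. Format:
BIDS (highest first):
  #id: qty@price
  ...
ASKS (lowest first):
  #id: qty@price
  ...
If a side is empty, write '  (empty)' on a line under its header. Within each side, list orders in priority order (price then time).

After op 1 [order #1] limit_sell(price=100, qty=9): fills=none; bids=[-] asks=[#1:9@100]
After op 2 [order #2] limit_buy(price=102, qty=8): fills=#2x#1:8@100; bids=[-] asks=[#1:1@100]
After op 3 [order #3] limit_buy(price=100, qty=7): fills=#3x#1:1@100; bids=[#3:6@100] asks=[-]
After op 4 [order #4] limit_buy(price=96, qty=3): fills=none; bids=[#3:6@100 #4:3@96] asks=[-]
After op 5 [order #5] limit_buy(price=105, qty=8): fills=none; bids=[#5:8@105 #3:6@100 #4:3@96] asks=[-]
After op 6 [order #6] market_sell(qty=5): fills=#5x#6:5@105; bids=[#5:3@105 #3:6@100 #4:3@96] asks=[-]
After op 7 cancel(order #1): fills=none; bids=[#5:3@105 #3:6@100 #4:3@96] asks=[-]

Answer: BIDS (highest first):
  #5: 3@105
  #3: 6@100
  #4: 3@96
ASKS (lowest first):
  (empty)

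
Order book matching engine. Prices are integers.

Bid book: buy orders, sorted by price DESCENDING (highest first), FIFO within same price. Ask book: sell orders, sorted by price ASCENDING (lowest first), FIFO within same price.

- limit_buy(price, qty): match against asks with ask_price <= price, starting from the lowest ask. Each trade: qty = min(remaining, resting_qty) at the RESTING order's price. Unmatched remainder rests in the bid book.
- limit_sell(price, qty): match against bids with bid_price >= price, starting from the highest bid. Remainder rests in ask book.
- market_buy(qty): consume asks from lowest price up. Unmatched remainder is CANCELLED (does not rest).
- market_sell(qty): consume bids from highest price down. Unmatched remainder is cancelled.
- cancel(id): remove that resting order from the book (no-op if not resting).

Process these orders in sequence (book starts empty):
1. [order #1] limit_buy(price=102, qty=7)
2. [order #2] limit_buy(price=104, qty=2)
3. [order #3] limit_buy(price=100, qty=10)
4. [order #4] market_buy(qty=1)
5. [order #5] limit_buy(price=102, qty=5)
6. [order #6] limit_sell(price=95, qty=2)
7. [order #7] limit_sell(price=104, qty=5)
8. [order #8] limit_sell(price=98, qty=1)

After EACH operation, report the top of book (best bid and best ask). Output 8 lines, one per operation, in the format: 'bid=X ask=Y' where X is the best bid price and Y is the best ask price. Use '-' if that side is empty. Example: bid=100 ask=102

After op 1 [order #1] limit_buy(price=102, qty=7): fills=none; bids=[#1:7@102] asks=[-]
After op 2 [order #2] limit_buy(price=104, qty=2): fills=none; bids=[#2:2@104 #1:7@102] asks=[-]
After op 3 [order #3] limit_buy(price=100, qty=10): fills=none; bids=[#2:2@104 #1:7@102 #3:10@100] asks=[-]
After op 4 [order #4] market_buy(qty=1): fills=none; bids=[#2:2@104 #1:7@102 #3:10@100] asks=[-]
After op 5 [order #5] limit_buy(price=102, qty=5): fills=none; bids=[#2:2@104 #1:7@102 #5:5@102 #3:10@100] asks=[-]
After op 6 [order #6] limit_sell(price=95, qty=2): fills=#2x#6:2@104; bids=[#1:7@102 #5:5@102 #3:10@100] asks=[-]
After op 7 [order #7] limit_sell(price=104, qty=5): fills=none; bids=[#1:7@102 #5:5@102 #3:10@100] asks=[#7:5@104]
After op 8 [order #8] limit_sell(price=98, qty=1): fills=#1x#8:1@102; bids=[#1:6@102 #5:5@102 #3:10@100] asks=[#7:5@104]

Answer: bid=102 ask=-
bid=104 ask=-
bid=104 ask=-
bid=104 ask=-
bid=104 ask=-
bid=102 ask=-
bid=102 ask=104
bid=102 ask=104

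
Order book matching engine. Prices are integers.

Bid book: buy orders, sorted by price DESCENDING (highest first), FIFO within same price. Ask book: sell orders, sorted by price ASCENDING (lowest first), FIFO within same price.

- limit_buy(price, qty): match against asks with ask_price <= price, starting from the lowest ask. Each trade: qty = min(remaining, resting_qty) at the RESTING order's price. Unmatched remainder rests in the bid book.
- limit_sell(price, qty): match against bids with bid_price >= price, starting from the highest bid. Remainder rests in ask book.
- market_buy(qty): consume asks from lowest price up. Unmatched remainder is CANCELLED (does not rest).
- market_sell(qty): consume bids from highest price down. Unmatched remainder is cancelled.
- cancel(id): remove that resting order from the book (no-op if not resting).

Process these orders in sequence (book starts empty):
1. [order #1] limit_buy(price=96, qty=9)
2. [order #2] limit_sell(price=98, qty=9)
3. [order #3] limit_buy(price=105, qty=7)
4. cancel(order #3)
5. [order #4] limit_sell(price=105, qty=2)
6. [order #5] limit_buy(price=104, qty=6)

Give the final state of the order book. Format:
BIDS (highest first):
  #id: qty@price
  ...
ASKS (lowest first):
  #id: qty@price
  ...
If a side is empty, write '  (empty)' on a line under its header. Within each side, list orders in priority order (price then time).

Answer: BIDS (highest first):
  #5: 4@104
  #1: 9@96
ASKS (lowest first):
  #4: 2@105

Derivation:
After op 1 [order #1] limit_buy(price=96, qty=9): fills=none; bids=[#1:9@96] asks=[-]
After op 2 [order #2] limit_sell(price=98, qty=9): fills=none; bids=[#1:9@96] asks=[#2:9@98]
After op 3 [order #3] limit_buy(price=105, qty=7): fills=#3x#2:7@98; bids=[#1:9@96] asks=[#2:2@98]
After op 4 cancel(order #3): fills=none; bids=[#1:9@96] asks=[#2:2@98]
After op 5 [order #4] limit_sell(price=105, qty=2): fills=none; bids=[#1:9@96] asks=[#2:2@98 #4:2@105]
After op 6 [order #5] limit_buy(price=104, qty=6): fills=#5x#2:2@98; bids=[#5:4@104 #1:9@96] asks=[#4:2@105]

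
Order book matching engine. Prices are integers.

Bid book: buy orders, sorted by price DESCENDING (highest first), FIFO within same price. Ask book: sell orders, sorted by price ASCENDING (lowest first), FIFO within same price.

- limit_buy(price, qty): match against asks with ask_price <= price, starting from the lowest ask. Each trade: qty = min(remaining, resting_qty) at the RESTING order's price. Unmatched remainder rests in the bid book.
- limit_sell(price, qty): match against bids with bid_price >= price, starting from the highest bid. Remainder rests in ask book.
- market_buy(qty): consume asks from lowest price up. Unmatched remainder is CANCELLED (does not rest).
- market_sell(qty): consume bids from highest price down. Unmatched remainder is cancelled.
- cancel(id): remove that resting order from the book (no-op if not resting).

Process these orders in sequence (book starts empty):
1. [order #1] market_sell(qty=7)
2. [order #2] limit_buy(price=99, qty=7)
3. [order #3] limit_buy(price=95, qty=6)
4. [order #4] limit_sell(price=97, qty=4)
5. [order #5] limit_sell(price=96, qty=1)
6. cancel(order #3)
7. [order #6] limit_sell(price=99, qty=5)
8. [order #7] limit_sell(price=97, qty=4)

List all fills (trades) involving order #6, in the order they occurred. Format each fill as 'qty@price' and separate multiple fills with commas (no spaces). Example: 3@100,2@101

After op 1 [order #1] market_sell(qty=7): fills=none; bids=[-] asks=[-]
After op 2 [order #2] limit_buy(price=99, qty=7): fills=none; bids=[#2:7@99] asks=[-]
After op 3 [order #3] limit_buy(price=95, qty=6): fills=none; bids=[#2:7@99 #3:6@95] asks=[-]
After op 4 [order #4] limit_sell(price=97, qty=4): fills=#2x#4:4@99; bids=[#2:3@99 #3:6@95] asks=[-]
After op 5 [order #5] limit_sell(price=96, qty=1): fills=#2x#5:1@99; bids=[#2:2@99 #3:6@95] asks=[-]
After op 6 cancel(order #3): fills=none; bids=[#2:2@99] asks=[-]
After op 7 [order #6] limit_sell(price=99, qty=5): fills=#2x#6:2@99; bids=[-] asks=[#6:3@99]
After op 8 [order #7] limit_sell(price=97, qty=4): fills=none; bids=[-] asks=[#7:4@97 #6:3@99]

Answer: 2@99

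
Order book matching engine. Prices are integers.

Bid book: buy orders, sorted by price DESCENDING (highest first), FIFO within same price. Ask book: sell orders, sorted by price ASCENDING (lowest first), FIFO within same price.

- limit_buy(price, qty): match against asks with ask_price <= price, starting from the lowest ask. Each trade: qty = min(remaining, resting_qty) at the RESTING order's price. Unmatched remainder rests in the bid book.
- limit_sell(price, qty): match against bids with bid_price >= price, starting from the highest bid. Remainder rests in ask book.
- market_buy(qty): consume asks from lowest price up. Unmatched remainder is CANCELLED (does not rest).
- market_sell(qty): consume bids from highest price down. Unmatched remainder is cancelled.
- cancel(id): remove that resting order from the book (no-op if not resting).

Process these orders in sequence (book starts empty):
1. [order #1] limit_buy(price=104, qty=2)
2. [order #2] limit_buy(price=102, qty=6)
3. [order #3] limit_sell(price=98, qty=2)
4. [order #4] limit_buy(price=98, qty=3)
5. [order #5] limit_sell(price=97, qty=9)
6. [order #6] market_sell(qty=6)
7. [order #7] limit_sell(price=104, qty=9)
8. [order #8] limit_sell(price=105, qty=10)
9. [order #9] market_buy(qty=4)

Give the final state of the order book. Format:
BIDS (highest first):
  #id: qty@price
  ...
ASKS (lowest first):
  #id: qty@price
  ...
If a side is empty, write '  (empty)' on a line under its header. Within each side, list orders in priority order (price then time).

Answer: BIDS (highest first):
  (empty)
ASKS (lowest first):
  #7: 5@104
  #8: 10@105

Derivation:
After op 1 [order #1] limit_buy(price=104, qty=2): fills=none; bids=[#1:2@104] asks=[-]
After op 2 [order #2] limit_buy(price=102, qty=6): fills=none; bids=[#1:2@104 #2:6@102] asks=[-]
After op 3 [order #3] limit_sell(price=98, qty=2): fills=#1x#3:2@104; bids=[#2:6@102] asks=[-]
After op 4 [order #4] limit_buy(price=98, qty=3): fills=none; bids=[#2:6@102 #4:3@98] asks=[-]
After op 5 [order #5] limit_sell(price=97, qty=9): fills=#2x#5:6@102 #4x#5:3@98; bids=[-] asks=[-]
After op 6 [order #6] market_sell(qty=6): fills=none; bids=[-] asks=[-]
After op 7 [order #7] limit_sell(price=104, qty=9): fills=none; bids=[-] asks=[#7:9@104]
After op 8 [order #8] limit_sell(price=105, qty=10): fills=none; bids=[-] asks=[#7:9@104 #8:10@105]
After op 9 [order #9] market_buy(qty=4): fills=#9x#7:4@104; bids=[-] asks=[#7:5@104 #8:10@105]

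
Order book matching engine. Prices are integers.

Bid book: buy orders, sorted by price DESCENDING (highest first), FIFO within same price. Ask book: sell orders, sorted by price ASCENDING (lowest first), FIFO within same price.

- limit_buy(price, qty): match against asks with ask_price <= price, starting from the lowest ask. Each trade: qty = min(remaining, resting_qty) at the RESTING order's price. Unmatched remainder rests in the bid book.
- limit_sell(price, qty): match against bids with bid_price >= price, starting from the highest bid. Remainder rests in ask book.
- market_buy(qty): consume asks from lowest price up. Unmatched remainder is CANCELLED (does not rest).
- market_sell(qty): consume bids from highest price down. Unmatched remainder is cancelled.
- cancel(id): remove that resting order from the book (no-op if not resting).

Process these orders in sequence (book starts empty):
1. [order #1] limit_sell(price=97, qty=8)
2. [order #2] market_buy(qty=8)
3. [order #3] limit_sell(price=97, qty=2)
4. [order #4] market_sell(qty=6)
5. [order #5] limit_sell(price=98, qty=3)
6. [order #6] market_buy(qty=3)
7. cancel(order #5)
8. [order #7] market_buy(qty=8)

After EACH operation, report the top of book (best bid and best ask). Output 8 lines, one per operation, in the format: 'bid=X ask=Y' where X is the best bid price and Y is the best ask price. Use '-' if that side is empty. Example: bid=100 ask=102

After op 1 [order #1] limit_sell(price=97, qty=8): fills=none; bids=[-] asks=[#1:8@97]
After op 2 [order #2] market_buy(qty=8): fills=#2x#1:8@97; bids=[-] asks=[-]
After op 3 [order #3] limit_sell(price=97, qty=2): fills=none; bids=[-] asks=[#3:2@97]
After op 4 [order #4] market_sell(qty=6): fills=none; bids=[-] asks=[#3:2@97]
After op 5 [order #5] limit_sell(price=98, qty=3): fills=none; bids=[-] asks=[#3:2@97 #5:3@98]
After op 6 [order #6] market_buy(qty=3): fills=#6x#3:2@97 #6x#5:1@98; bids=[-] asks=[#5:2@98]
After op 7 cancel(order #5): fills=none; bids=[-] asks=[-]
After op 8 [order #7] market_buy(qty=8): fills=none; bids=[-] asks=[-]

Answer: bid=- ask=97
bid=- ask=-
bid=- ask=97
bid=- ask=97
bid=- ask=97
bid=- ask=98
bid=- ask=-
bid=- ask=-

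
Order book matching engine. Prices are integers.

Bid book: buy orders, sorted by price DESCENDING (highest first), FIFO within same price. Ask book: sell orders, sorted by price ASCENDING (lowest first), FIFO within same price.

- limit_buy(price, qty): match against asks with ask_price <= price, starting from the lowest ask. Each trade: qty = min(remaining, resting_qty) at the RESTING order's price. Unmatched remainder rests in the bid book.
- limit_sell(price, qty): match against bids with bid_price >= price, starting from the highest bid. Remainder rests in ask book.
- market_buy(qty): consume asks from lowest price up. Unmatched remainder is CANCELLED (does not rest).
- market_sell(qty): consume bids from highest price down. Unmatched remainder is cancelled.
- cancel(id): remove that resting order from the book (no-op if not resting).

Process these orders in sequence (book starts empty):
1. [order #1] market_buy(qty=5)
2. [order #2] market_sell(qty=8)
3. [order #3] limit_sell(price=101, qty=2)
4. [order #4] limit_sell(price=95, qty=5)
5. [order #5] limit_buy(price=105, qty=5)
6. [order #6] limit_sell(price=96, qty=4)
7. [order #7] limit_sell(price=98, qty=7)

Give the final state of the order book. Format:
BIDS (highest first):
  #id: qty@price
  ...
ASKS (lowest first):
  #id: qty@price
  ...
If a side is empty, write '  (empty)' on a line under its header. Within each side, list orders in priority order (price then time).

Answer: BIDS (highest first):
  (empty)
ASKS (lowest first):
  #6: 4@96
  #7: 7@98
  #3: 2@101

Derivation:
After op 1 [order #1] market_buy(qty=5): fills=none; bids=[-] asks=[-]
After op 2 [order #2] market_sell(qty=8): fills=none; bids=[-] asks=[-]
After op 3 [order #3] limit_sell(price=101, qty=2): fills=none; bids=[-] asks=[#3:2@101]
After op 4 [order #4] limit_sell(price=95, qty=5): fills=none; bids=[-] asks=[#4:5@95 #3:2@101]
After op 5 [order #5] limit_buy(price=105, qty=5): fills=#5x#4:5@95; bids=[-] asks=[#3:2@101]
After op 6 [order #6] limit_sell(price=96, qty=4): fills=none; bids=[-] asks=[#6:4@96 #3:2@101]
After op 7 [order #7] limit_sell(price=98, qty=7): fills=none; bids=[-] asks=[#6:4@96 #7:7@98 #3:2@101]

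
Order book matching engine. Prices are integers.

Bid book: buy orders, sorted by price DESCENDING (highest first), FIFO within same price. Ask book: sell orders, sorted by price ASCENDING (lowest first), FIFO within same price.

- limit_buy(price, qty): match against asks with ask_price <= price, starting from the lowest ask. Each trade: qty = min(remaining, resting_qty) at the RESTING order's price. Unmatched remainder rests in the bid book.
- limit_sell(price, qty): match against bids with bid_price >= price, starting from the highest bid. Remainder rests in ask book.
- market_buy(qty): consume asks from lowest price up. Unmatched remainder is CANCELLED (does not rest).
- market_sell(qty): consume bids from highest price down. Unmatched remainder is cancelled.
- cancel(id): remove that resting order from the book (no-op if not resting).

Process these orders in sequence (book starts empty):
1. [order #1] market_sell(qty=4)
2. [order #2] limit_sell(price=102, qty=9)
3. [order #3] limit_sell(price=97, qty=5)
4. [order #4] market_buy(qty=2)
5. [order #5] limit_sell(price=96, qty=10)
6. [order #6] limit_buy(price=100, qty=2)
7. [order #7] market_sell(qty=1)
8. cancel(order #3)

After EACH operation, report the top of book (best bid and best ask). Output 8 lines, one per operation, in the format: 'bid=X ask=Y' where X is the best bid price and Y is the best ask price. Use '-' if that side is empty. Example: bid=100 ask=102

After op 1 [order #1] market_sell(qty=4): fills=none; bids=[-] asks=[-]
After op 2 [order #2] limit_sell(price=102, qty=9): fills=none; bids=[-] asks=[#2:9@102]
After op 3 [order #3] limit_sell(price=97, qty=5): fills=none; bids=[-] asks=[#3:5@97 #2:9@102]
After op 4 [order #4] market_buy(qty=2): fills=#4x#3:2@97; bids=[-] asks=[#3:3@97 #2:9@102]
After op 5 [order #5] limit_sell(price=96, qty=10): fills=none; bids=[-] asks=[#5:10@96 #3:3@97 #2:9@102]
After op 6 [order #6] limit_buy(price=100, qty=2): fills=#6x#5:2@96; bids=[-] asks=[#5:8@96 #3:3@97 #2:9@102]
After op 7 [order #7] market_sell(qty=1): fills=none; bids=[-] asks=[#5:8@96 #3:3@97 #2:9@102]
After op 8 cancel(order #3): fills=none; bids=[-] asks=[#5:8@96 #2:9@102]

Answer: bid=- ask=-
bid=- ask=102
bid=- ask=97
bid=- ask=97
bid=- ask=96
bid=- ask=96
bid=- ask=96
bid=- ask=96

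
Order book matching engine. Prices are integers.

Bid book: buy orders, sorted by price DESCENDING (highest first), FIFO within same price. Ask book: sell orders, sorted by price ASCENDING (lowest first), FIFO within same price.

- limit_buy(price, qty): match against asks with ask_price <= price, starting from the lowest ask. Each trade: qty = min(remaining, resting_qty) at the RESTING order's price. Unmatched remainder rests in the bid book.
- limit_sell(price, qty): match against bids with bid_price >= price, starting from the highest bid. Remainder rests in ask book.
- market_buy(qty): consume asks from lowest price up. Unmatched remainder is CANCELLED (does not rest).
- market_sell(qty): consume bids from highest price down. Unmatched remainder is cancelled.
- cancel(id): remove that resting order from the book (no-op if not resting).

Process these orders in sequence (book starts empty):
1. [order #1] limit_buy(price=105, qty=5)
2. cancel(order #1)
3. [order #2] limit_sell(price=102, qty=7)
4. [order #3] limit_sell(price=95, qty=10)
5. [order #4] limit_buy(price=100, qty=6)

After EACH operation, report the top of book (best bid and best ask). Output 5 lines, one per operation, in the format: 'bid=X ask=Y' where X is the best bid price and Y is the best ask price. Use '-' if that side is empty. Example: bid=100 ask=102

After op 1 [order #1] limit_buy(price=105, qty=5): fills=none; bids=[#1:5@105] asks=[-]
After op 2 cancel(order #1): fills=none; bids=[-] asks=[-]
After op 3 [order #2] limit_sell(price=102, qty=7): fills=none; bids=[-] asks=[#2:7@102]
After op 4 [order #3] limit_sell(price=95, qty=10): fills=none; bids=[-] asks=[#3:10@95 #2:7@102]
After op 5 [order #4] limit_buy(price=100, qty=6): fills=#4x#3:6@95; bids=[-] asks=[#3:4@95 #2:7@102]

Answer: bid=105 ask=-
bid=- ask=-
bid=- ask=102
bid=- ask=95
bid=- ask=95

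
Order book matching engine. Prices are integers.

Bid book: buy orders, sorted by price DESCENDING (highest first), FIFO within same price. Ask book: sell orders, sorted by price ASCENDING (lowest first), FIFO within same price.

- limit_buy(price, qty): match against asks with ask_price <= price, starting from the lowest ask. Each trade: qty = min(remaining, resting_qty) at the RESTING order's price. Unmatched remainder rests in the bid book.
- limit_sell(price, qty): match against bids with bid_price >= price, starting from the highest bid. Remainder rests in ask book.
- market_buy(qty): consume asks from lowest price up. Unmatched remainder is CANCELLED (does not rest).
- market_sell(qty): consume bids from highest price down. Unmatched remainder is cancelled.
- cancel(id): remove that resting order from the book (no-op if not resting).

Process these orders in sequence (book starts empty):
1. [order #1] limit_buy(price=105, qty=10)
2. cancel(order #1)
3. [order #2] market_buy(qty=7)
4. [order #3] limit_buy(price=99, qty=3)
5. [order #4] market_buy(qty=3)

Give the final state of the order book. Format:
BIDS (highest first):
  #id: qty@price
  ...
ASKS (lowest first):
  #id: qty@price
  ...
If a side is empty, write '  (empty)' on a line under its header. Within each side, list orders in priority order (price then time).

After op 1 [order #1] limit_buy(price=105, qty=10): fills=none; bids=[#1:10@105] asks=[-]
After op 2 cancel(order #1): fills=none; bids=[-] asks=[-]
After op 3 [order #2] market_buy(qty=7): fills=none; bids=[-] asks=[-]
After op 4 [order #3] limit_buy(price=99, qty=3): fills=none; bids=[#3:3@99] asks=[-]
After op 5 [order #4] market_buy(qty=3): fills=none; bids=[#3:3@99] asks=[-]

Answer: BIDS (highest first):
  #3: 3@99
ASKS (lowest first):
  (empty)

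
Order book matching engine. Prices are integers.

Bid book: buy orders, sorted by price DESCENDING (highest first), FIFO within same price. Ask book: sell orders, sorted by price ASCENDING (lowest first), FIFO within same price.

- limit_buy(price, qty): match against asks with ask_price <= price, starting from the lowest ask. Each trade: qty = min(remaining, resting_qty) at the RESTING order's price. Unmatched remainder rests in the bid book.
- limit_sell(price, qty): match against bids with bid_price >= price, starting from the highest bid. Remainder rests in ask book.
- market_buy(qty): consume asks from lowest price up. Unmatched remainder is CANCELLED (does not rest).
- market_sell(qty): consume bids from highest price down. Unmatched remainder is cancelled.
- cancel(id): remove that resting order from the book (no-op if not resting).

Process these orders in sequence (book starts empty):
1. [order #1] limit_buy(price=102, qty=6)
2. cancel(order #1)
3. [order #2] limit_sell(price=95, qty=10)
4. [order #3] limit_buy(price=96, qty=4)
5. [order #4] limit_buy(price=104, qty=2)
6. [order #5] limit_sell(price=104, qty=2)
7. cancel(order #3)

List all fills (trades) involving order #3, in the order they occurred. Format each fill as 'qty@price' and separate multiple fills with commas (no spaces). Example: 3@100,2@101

Answer: 4@95

Derivation:
After op 1 [order #1] limit_buy(price=102, qty=6): fills=none; bids=[#1:6@102] asks=[-]
After op 2 cancel(order #1): fills=none; bids=[-] asks=[-]
After op 3 [order #2] limit_sell(price=95, qty=10): fills=none; bids=[-] asks=[#2:10@95]
After op 4 [order #3] limit_buy(price=96, qty=4): fills=#3x#2:4@95; bids=[-] asks=[#2:6@95]
After op 5 [order #4] limit_buy(price=104, qty=2): fills=#4x#2:2@95; bids=[-] asks=[#2:4@95]
After op 6 [order #5] limit_sell(price=104, qty=2): fills=none; bids=[-] asks=[#2:4@95 #5:2@104]
After op 7 cancel(order #3): fills=none; bids=[-] asks=[#2:4@95 #5:2@104]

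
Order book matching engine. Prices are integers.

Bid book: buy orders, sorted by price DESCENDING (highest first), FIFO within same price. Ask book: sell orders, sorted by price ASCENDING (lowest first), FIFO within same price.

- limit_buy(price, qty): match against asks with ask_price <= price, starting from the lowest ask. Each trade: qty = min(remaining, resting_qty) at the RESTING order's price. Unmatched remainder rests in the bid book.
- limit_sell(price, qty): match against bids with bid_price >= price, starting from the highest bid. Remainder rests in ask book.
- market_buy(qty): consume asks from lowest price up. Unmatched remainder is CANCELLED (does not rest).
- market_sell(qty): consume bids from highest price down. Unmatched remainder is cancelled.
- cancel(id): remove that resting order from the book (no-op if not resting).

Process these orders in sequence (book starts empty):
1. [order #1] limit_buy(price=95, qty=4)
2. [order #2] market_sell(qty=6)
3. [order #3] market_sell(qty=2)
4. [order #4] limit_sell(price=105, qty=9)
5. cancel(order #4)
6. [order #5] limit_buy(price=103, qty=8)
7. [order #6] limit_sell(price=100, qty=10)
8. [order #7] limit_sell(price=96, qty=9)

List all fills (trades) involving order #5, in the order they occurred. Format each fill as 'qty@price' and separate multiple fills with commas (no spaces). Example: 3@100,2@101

Answer: 8@103

Derivation:
After op 1 [order #1] limit_buy(price=95, qty=4): fills=none; bids=[#1:4@95] asks=[-]
After op 2 [order #2] market_sell(qty=6): fills=#1x#2:4@95; bids=[-] asks=[-]
After op 3 [order #3] market_sell(qty=2): fills=none; bids=[-] asks=[-]
After op 4 [order #4] limit_sell(price=105, qty=9): fills=none; bids=[-] asks=[#4:9@105]
After op 5 cancel(order #4): fills=none; bids=[-] asks=[-]
After op 6 [order #5] limit_buy(price=103, qty=8): fills=none; bids=[#5:8@103] asks=[-]
After op 7 [order #6] limit_sell(price=100, qty=10): fills=#5x#6:8@103; bids=[-] asks=[#6:2@100]
After op 8 [order #7] limit_sell(price=96, qty=9): fills=none; bids=[-] asks=[#7:9@96 #6:2@100]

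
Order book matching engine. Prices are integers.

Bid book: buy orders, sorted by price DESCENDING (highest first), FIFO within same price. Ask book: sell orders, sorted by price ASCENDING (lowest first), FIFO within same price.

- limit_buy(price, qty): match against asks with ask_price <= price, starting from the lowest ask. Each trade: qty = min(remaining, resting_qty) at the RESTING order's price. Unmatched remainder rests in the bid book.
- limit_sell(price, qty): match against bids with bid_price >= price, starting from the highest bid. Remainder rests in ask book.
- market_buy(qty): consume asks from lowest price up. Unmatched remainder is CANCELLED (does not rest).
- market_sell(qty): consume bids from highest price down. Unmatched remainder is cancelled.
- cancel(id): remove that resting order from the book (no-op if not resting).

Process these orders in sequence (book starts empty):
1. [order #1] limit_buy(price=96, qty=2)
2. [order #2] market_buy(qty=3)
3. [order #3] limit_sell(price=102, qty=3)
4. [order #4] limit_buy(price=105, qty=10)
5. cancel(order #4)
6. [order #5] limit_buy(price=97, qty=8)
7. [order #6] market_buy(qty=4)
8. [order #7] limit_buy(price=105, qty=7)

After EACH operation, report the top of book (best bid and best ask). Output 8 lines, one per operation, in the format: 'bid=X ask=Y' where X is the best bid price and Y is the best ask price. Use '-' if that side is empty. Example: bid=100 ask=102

Answer: bid=96 ask=-
bid=96 ask=-
bid=96 ask=102
bid=105 ask=-
bid=96 ask=-
bid=97 ask=-
bid=97 ask=-
bid=105 ask=-

Derivation:
After op 1 [order #1] limit_buy(price=96, qty=2): fills=none; bids=[#1:2@96] asks=[-]
After op 2 [order #2] market_buy(qty=3): fills=none; bids=[#1:2@96] asks=[-]
After op 3 [order #3] limit_sell(price=102, qty=3): fills=none; bids=[#1:2@96] asks=[#3:3@102]
After op 4 [order #4] limit_buy(price=105, qty=10): fills=#4x#3:3@102; bids=[#4:7@105 #1:2@96] asks=[-]
After op 5 cancel(order #4): fills=none; bids=[#1:2@96] asks=[-]
After op 6 [order #5] limit_buy(price=97, qty=8): fills=none; bids=[#5:8@97 #1:2@96] asks=[-]
After op 7 [order #6] market_buy(qty=4): fills=none; bids=[#5:8@97 #1:2@96] asks=[-]
After op 8 [order #7] limit_buy(price=105, qty=7): fills=none; bids=[#7:7@105 #5:8@97 #1:2@96] asks=[-]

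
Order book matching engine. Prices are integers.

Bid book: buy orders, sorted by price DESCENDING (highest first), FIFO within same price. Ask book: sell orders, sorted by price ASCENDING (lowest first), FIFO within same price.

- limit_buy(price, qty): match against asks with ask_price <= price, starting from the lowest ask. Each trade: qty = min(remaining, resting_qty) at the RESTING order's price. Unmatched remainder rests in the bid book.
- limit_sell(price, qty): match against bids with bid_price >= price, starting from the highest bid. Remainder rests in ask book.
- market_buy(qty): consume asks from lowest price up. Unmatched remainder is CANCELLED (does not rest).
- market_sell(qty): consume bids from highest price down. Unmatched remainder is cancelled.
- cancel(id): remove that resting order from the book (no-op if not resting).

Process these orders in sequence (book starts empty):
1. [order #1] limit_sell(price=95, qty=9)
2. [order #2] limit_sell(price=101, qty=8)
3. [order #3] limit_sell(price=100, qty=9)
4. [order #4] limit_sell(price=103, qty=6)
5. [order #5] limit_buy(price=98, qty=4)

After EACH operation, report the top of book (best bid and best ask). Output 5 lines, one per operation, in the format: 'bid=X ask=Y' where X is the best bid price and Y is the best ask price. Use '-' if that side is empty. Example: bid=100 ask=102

Answer: bid=- ask=95
bid=- ask=95
bid=- ask=95
bid=- ask=95
bid=- ask=95

Derivation:
After op 1 [order #1] limit_sell(price=95, qty=9): fills=none; bids=[-] asks=[#1:9@95]
After op 2 [order #2] limit_sell(price=101, qty=8): fills=none; bids=[-] asks=[#1:9@95 #2:8@101]
After op 3 [order #3] limit_sell(price=100, qty=9): fills=none; bids=[-] asks=[#1:9@95 #3:9@100 #2:8@101]
After op 4 [order #4] limit_sell(price=103, qty=6): fills=none; bids=[-] asks=[#1:9@95 #3:9@100 #2:8@101 #4:6@103]
After op 5 [order #5] limit_buy(price=98, qty=4): fills=#5x#1:4@95; bids=[-] asks=[#1:5@95 #3:9@100 #2:8@101 #4:6@103]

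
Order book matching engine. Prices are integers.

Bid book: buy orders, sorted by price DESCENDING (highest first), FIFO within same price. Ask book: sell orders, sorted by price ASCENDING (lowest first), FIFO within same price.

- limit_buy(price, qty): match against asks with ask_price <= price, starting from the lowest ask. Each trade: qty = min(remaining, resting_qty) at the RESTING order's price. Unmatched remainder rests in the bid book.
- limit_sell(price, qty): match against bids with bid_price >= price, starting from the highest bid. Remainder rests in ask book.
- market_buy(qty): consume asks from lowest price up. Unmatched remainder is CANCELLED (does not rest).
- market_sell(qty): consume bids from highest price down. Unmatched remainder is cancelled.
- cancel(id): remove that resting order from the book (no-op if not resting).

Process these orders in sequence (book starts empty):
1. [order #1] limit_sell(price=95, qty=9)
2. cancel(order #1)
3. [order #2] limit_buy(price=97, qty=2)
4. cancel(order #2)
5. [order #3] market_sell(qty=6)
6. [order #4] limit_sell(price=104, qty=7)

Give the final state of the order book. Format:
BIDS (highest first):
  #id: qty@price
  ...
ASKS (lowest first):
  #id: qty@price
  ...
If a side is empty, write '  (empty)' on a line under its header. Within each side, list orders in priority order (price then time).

Answer: BIDS (highest first):
  (empty)
ASKS (lowest first):
  #4: 7@104

Derivation:
After op 1 [order #1] limit_sell(price=95, qty=9): fills=none; bids=[-] asks=[#1:9@95]
After op 2 cancel(order #1): fills=none; bids=[-] asks=[-]
After op 3 [order #2] limit_buy(price=97, qty=2): fills=none; bids=[#2:2@97] asks=[-]
After op 4 cancel(order #2): fills=none; bids=[-] asks=[-]
After op 5 [order #3] market_sell(qty=6): fills=none; bids=[-] asks=[-]
After op 6 [order #4] limit_sell(price=104, qty=7): fills=none; bids=[-] asks=[#4:7@104]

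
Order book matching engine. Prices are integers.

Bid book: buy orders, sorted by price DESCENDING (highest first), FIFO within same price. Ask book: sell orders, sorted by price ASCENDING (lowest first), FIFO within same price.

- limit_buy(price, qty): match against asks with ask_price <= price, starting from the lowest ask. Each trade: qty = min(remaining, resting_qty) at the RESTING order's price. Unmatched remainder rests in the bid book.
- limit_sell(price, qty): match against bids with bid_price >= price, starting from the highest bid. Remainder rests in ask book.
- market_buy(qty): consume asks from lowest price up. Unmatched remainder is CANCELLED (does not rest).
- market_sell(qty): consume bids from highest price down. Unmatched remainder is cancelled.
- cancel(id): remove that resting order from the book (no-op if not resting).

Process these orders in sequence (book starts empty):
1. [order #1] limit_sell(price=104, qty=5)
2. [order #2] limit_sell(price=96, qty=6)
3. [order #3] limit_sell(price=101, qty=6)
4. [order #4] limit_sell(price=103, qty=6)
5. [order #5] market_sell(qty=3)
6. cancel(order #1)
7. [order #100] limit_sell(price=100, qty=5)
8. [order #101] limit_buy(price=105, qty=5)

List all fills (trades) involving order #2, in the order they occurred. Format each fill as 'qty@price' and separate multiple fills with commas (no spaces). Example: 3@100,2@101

Answer: 5@96

Derivation:
After op 1 [order #1] limit_sell(price=104, qty=5): fills=none; bids=[-] asks=[#1:5@104]
After op 2 [order #2] limit_sell(price=96, qty=6): fills=none; bids=[-] asks=[#2:6@96 #1:5@104]
After op 3 [order #3] limit_sell(price=101, qty=6): fills=none; bids=[-] asks=[#2:6@96 #3:6@101 #1:5@104]
After op 4 [order #4] limit_sell(price=103, qty=6): fills=none; bids=[-] asks=[#2:6@96 #3:6@101 #4:6@103 #1:5@104]
After op 5 [order #5] market_sell(qty=3): fills=none; bids=[-] asks=[#2:6@96 #3:6@101 #4:6@103 #1:5@104]
After op 6 cancel(order #1): fills=none; bids=[-] asks=[#2:6@96 #3:6@101 #4:6@103]
After op 7 [order #100] limit_sell(price=100, qty=5): fills=none; bids=[-] asks=[#2:6@96 #100:5@100 #3:6@101 #4:6@103]
After op 8 [order #101] limit_buy(price=105, qty=5): fills=#101x#2:5@96; bids=[-] asks=[#2:1@96 #100:5@100 #3:6@101 #4:6@103]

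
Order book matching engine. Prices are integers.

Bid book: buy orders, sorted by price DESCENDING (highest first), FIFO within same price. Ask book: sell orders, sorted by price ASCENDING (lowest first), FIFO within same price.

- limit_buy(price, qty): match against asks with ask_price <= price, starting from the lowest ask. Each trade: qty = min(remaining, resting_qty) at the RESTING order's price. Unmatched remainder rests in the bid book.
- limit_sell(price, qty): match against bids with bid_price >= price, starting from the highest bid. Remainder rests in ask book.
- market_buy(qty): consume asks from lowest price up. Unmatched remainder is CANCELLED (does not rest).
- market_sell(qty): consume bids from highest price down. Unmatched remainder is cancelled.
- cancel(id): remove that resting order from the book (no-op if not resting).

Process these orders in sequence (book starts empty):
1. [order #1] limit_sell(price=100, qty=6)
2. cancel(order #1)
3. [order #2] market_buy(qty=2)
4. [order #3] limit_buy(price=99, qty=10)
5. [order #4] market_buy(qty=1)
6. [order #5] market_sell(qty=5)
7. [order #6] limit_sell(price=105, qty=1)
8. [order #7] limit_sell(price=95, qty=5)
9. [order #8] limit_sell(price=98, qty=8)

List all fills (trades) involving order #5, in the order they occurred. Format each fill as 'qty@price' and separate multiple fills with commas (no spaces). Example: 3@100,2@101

After op 1 [order #1] limit_sell(price=100, qty=6): fills=none; bids=[-] asks=[#1:6@100]
After op 2 cancel(order #1): fills=none; bids=[-] asks=[-]
After op 3 [order #2] market_buy(qty=2): fills=none; bids=[-] asks=[-]
After op 4 [order #3] limit_buy(price=99, qty=10): fills=none; bids=[#3:10@99] asks=[-]
After op 5 [order #4] market_buy(qty=1): fills=none; bids=[#3:10@99] asks=[-]
After op 6 [order #5] market_sell(qty=5): fills=#3x#5:5@99; bids=[#3:5@99] asks=[-]
After op 7 [order #6] limit_sell(price=105, qty=1): fills=none; bids=[#3:5@99] asks=[#6:1@105]
After op 8 [order #7] limit_sell(price=95, qty=5): fills=#3x#7:5@99; bids=[-] asks=[#6:1@105]
After op 9 [order #8] limit_sell(price=98, qty=8): fills=none; bids=[-] asks=[#8:8@98 #6:1@105]

Answer: 5@99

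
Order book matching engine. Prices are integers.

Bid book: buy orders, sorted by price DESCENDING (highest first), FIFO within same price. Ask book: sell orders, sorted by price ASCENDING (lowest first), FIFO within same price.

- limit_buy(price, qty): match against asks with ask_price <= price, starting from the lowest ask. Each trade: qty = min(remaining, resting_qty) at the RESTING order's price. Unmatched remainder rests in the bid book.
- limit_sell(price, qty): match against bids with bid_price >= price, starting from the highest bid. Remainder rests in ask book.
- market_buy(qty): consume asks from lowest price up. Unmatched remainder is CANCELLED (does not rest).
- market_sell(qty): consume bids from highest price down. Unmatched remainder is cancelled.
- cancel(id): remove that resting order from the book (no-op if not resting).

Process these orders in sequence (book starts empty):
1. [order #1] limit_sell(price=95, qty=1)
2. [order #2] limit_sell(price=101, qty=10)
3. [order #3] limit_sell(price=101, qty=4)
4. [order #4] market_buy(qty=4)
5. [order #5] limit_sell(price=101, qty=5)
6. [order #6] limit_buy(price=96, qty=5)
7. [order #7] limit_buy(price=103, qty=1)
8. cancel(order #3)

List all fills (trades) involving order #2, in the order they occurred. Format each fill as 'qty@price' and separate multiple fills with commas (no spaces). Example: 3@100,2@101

After op 1 [order #1] limit_sell(price=95, qty=1): fills=none; bids=[-] asks=[#1:1@95]
After op 2 [order #2] limit_sell(price=101, qty=10): fills=none; bids=[-] asks=[#1:1@95 #2:10@101]
After op 3 [order #3] limit_sell(price=101, qty=4): fills=none; bids=[-] asks=[#1:1@95 #2:10@101 #3:4@101]
After op 4 [order #4] market_buy(qty=4): fills=#4x#1:1@95 #4x#2:3@101; bids=[-] asks=[#2:7@101 #3:4@101]
After op 5 [order #5] limit_sell(price=101, qty=5): fills=none; bids=[-] asks=[#2:7@101 #3:4@101 #5:5@101]
After op 6 [order #6] limit_buy(price=96, qty=5): fills=none; bids=[#6:5@96] asks=[#2:7@101 #3:4@101 #5:5@101]
After op 7 [order #7] limit_buy(price=103, qty=1): fills=#7x#2:1@101; bids=[#6:5@96] asks=[#2:6@101 #3:4@101 #5:5@101]
After op 8 cancel(order #3): fills=none; bids=[#6:5@96] asks=[#2:6@101 #5:5@101]

Answer: 3@101,1@101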